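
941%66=17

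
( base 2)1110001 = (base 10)113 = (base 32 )3H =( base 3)11012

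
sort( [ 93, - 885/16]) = [ - 885/16,93 ]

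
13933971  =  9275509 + 4658462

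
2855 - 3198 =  - 343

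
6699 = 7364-665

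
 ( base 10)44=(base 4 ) 230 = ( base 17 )2a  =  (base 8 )54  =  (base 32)1C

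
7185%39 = 9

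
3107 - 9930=-6823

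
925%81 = 34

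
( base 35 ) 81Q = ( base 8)23205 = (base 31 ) A83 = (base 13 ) 4647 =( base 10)9861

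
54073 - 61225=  - 7152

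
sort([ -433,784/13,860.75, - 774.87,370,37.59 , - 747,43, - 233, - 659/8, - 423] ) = [-774.87, - 747,-433,-423,- 233, - 659/8, 37.59,43, 784/13,370 , 860.75]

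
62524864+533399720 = 595924584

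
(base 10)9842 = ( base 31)a7f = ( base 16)2672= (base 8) 23162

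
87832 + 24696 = 112528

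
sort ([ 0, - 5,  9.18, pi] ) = [ - 5,0, pi,  9.18 ] 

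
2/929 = 2/929 = 0.00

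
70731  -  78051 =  - 7320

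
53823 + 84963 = 138786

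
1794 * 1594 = 2859636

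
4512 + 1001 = 5513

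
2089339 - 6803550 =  - 4714211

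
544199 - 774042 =-229843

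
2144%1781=363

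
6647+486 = 7133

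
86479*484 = 41855836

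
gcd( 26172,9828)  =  36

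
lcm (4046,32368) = 32368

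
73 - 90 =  - 17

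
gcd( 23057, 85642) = 1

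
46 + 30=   76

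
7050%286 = 186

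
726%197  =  135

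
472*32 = 15104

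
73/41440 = 73/41440 = 0.00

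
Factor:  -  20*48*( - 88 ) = 2^9*3^1 * 5^1*11^1=84480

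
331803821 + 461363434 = 793167255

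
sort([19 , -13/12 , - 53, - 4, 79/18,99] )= [  -  53 , - 4, - 13/12, 79/18 , 19, 99] 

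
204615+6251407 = 6456022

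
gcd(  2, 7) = 1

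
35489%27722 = 7767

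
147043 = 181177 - 34134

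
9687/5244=3229/1748 = 1.85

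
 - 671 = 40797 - 41468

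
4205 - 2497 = 1708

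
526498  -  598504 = - 72006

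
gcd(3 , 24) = 3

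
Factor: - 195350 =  - 2^1* 5^2*3907^1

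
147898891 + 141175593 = 289074484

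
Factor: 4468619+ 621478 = 5090097  =  3^1*101^1 *107^1*157^1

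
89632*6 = 537792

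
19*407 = 7733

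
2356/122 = 19+ 19/61 =19.31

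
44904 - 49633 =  - 4729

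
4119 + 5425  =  9544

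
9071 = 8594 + 477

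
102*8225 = 838950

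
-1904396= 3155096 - 5059492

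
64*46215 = 2957760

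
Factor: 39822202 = 2^1*7^2*406349^1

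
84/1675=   84/1675 = 0.05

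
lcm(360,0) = 0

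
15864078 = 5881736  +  9982342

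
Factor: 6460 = 2^2*5^1*17^1*19^1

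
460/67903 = 460/67903  =  0.01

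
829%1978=829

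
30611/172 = 30611/172= 177.97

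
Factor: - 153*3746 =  - 573138 = - 2^1*3^2*17^1*1873^1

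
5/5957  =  5/5957 = 0.00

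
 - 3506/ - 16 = 1753/8= 219.12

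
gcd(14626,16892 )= 206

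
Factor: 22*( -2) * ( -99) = 2^2* 3^2 * 11^2 =4356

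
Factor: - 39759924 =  - 2^2*3^1 * 3313327^1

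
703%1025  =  703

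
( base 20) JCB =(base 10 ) 7851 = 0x1EAB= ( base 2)1111010101011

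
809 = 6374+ - 5565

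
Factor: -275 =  - 5^2*11^1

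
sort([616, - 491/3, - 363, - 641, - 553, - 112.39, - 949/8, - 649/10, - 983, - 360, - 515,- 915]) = [ - 983, - 915, - 641 ,-553, - 515, - 363, - 360, - 491/3, - 949/8, - 112.39 , - 649/10,616]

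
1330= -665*( - 2)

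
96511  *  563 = 54335693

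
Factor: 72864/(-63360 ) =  - 23/20 = - 2^( - 2 ) * 5^( - 1 )*23^1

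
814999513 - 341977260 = 473022253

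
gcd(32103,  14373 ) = 9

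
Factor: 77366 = 2^1*101^1*383^1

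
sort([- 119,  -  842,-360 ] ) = [-842,-360,  -  119]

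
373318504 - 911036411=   -  537717907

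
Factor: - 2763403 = -859^1*3217^1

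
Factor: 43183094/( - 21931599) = -2^1*3^( - 1 ) *17^1*43^1*541^( - 1)*13513^( - 1 ) * 29537^1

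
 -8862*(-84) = 744408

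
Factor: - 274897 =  - 7^1*173^1*227^1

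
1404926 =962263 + 442663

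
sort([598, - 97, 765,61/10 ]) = [ - 97, 61/10, 598, 765 ]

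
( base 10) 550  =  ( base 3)202101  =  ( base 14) 2B4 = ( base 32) h6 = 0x226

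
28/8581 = 28/8581 = 0.00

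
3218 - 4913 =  - 1695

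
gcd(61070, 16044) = 2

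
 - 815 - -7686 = 6871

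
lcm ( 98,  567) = 7938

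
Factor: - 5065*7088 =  - 2^4 * 5^1 * 443^1*1013^1 = - 35900720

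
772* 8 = 6176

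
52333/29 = 1804+ 17/29 = 1804.59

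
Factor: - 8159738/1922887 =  - 2^1*17^( - 1 ) * 41^1*151^1*659^1*113111^( - 1)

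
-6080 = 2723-8803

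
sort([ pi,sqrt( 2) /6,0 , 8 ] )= [ 0, sqrt( 2 )/6,pi, 8]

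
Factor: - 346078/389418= -173039/194709 = -  3^( - 1 )* 41^ (-1 ) * 1583^ ( - 1 ) * 173039^1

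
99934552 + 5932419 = 105866971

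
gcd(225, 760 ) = 5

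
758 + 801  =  1559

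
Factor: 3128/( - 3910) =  - 2^2*5^( - 1) = - 4/5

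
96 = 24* 4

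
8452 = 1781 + 6671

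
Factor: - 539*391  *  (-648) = 2^3*3^4*7^2 * 11^1*17^1*23^1  =  136565352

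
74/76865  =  74/76865  =  0.00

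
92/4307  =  92/4307=0.02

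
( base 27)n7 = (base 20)1b8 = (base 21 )18J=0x274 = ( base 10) 628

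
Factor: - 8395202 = -2^1*4197601^1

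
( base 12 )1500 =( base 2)100110010000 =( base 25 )3mn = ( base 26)3G4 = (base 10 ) 2448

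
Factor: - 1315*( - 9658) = 12700270 = 2^1*5^1 * 11^1 * 263^1* 439^1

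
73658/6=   12276 + 1/3 = 12276.33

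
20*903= 18060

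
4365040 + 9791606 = 14156646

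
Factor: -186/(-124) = 3/2 = 2^ (  -  1 ) *3^1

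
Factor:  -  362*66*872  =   - 20833824 =- 2^5 * 3^1*11^1*109^1 * 181^1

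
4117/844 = 4 + 741/844 = 4.88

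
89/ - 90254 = - 1+90165/90254 = -0.00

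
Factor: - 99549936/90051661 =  - 2^4*3^2  *7^(  -  2 )*97^1*7127^1*1837789^( - 1) 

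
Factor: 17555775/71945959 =3^1 *5^2*79^1*1327^( - 1 )*2963^1* 54217^( - 1) 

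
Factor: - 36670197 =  - 3^1 * 12223399^1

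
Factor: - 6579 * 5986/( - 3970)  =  19690947/1985 = 3^2 *5^( - 1 )*17^1*41^1*43^1*73^1 *397^(-1)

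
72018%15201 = 11214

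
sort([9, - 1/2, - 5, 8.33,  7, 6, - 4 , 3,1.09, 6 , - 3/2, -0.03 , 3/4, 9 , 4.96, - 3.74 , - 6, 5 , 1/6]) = [ -6, - 5, - 4, - 3.74 ,- 3/2, - 1/2 , - 0.03,  1/6, 3/4 , 1.09,3 , 4.96, 5, 6,6, 7 , 8.33,9, 9]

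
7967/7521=7967/7521  =  1.06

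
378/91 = 4 + 2/13 = 4.15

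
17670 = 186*95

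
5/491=5/491 = 0.01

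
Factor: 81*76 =2^2 * 3^4*19^1 = 6156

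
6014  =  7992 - 1978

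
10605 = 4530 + 6075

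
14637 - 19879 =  - 5242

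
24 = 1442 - 1418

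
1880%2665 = 1880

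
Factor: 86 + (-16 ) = 2^1 * 5^1*7^1 =70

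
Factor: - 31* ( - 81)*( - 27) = - 67797 = - 3^7*31^1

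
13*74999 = 974987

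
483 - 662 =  - 179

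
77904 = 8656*9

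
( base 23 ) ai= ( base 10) 248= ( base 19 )D1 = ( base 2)11111000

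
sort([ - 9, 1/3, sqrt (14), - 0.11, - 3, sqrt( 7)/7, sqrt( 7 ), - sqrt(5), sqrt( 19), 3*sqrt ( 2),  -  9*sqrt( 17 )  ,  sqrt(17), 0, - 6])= [-9 *sqrt( 17 ), - 9, - 6,-3, - sqrt( 5), - 0.11, 0,1/3,  sqrt( 7)/7,  sqrt (7), sqrt( 14),sqrt( 17), 3*sqrt(2 ), sqrt( 19) ] 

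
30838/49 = 30838/49  =  629.35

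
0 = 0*54269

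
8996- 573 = 8423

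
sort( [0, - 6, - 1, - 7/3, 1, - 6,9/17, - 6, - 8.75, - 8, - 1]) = [ - 8.75, - 8,- 6, -6, - 6,  -  7/3,  -  1, - 1, 0, 9/17,1]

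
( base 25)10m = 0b1010000111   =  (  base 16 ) 287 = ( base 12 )45b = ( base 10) 647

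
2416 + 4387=6803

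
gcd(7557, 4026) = 33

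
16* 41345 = 661520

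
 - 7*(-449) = 3143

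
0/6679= 0 = 0.00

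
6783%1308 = 243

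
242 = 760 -518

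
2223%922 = 379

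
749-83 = 666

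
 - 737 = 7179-7916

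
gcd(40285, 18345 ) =5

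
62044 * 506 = 31394264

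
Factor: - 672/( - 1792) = 3/8 = 2^( - 3 )*3^1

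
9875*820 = 8097500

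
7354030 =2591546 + 4762484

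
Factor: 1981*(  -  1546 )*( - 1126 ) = 2^2*7^1*283^1*563^1*773^1 =3448516876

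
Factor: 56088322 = 2^1 * 1949^1*14389^1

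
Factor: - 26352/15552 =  - 2^( - 2) * 3^( - 2 )*61^1 = - 61/36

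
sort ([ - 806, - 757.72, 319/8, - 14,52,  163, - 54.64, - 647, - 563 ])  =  [ - 806, - 757.72, - 647, - 563,-54.64,-14, 319/8,  52, 163] 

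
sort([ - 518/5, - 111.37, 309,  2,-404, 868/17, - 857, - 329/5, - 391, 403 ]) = [-857, - 404,  -  391,-111.37 ,-518/5,  -  329/5, 2,868/17, 309,403] 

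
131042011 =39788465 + 91253546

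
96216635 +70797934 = 167014569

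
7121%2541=2039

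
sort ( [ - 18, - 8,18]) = [  -  18, - 8,18 ] 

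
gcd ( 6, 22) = 2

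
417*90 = 37530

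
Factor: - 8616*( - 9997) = 2^3 * 3^1*13^1*359^1*769^1 =86134152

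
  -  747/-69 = 10+19/23 = 10.83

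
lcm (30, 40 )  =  120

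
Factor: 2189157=3^1*729719^1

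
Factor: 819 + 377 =1196 = 2^2* 13^1*23^1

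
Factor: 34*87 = 2958 =2^1  *  3^1*17^1*29^1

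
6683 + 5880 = 12563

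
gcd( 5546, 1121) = 59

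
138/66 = 23/11 = 2.09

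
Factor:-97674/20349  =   - 32558/6783 =- 2^1*3^ ( - 1 )*7^( - 1)*17^ (  -  1 )*19^( - 1)*73^1*223^1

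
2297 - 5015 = -2718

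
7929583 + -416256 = 7513327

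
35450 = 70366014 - 70330564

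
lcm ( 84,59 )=4956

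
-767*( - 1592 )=1221064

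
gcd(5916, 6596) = 68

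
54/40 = 27/20 =1.35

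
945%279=108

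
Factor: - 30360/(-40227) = 2^3*5^1*53^( - 1 ) = 40/53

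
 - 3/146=-1 + 143/146 = - 0.02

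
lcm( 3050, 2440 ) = 12200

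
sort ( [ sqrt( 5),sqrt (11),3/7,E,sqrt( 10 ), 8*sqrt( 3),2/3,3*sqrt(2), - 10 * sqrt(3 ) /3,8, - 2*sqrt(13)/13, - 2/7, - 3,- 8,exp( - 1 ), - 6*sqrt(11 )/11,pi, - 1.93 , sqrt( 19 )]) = [ - 8,- 10*sqrt( 3 )/3, -3, - 1.93, - 6 * sqrt ( 11)/11, - 2 *sqrt( 13 )/13, - 2/7,exp( - 1),3/7,2/3,  sqrt(5 ), E,pi , sqrt(10 ), sqrt(11),3*sqrt(2),sqrt( 19), 8,  8*sqrt(3) ]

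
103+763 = 866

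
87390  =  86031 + 1359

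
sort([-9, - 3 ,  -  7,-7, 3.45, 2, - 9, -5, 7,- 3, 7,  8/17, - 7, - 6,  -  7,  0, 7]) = [ - 9,-9,-7,  -  7, - 7, -7,-6, - 5, - 3, - 3,0, 8/17 , 2,3.45,  7, 7,7 ]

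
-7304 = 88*(-83)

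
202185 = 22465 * 9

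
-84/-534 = 14/89 = 0.16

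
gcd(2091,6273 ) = 2091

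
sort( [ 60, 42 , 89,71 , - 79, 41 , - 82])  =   [ - 82, - 79, 41,42,  60,71,89 ]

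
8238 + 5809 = 14047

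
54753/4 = 13688  +  1/4 = 13688.25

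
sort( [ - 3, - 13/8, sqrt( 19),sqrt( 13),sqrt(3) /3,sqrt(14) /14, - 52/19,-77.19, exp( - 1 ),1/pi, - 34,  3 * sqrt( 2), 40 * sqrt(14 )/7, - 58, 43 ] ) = [-77.19, - 58, - 34,-3, -52/19, - 13/8,sqrt ( 14 )/14,1/pi,  exp( - 1 ),sqrt( 3 )/3, sqrt(13 ),3*sqrt (2), sqrt (19), 40*sqrt(14 )/7,43 ] 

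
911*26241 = 23905551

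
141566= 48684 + 92882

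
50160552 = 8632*5811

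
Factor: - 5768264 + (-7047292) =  - 12815556  =  -2^2*3^1*13^1*113^1*727^1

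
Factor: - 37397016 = -2^3*3^2*19^1*27337^1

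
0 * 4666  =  0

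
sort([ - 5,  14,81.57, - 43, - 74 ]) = [-74, - 43, - 5, 14 , 81.57] 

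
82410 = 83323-913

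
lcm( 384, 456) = 7296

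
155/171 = 155/171 = 0.91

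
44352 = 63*704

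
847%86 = 73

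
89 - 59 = 30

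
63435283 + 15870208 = 79305491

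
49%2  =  1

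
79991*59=4719469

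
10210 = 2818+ 7392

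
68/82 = 34/41 = 0.83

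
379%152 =75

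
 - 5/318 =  - 1 + 313/318  =  - 0.02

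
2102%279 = 149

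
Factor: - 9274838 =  - 2^1*29^1*159911^1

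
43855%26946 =16909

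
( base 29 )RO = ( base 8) 1447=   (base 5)11212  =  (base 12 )573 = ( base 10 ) 807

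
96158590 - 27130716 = 69027874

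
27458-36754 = -9296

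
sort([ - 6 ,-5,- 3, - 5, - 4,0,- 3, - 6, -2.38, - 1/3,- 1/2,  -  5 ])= [ - 6, - 6 , - 5,  -  5, - 5,- 4, - 3 , - 3,  -  2.38,-1/2, - 1/3, 0]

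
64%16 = 0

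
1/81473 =1/81473  =  0.00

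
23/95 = 23/95= 0.24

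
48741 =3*16247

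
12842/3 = 4280 + 2/3  =  4280.67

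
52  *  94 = 4888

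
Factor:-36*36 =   -  2^4* 3^4 =- 1296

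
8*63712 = 509696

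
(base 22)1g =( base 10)38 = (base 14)2A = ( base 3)1102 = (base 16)26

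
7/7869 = 7/7869  =  0.00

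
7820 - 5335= 2485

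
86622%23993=14643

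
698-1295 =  - 597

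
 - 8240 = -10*824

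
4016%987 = 68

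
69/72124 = 69/72124 = 0.00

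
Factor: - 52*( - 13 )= 2^2*13^2 = 676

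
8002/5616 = 4001/2808 = 1.42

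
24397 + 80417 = 104814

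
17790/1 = 17790 = 17790.00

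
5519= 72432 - 66913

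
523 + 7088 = 7611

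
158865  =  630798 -471933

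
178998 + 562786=741784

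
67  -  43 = 24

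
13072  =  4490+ 8582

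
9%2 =1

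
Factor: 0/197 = 0 = 0^1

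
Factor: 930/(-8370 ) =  - 1/9 =-3^( - 2 )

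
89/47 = 1+42/47 =1.89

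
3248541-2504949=743592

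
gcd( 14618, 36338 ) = 2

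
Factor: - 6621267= - 3^1*107^1*20627^1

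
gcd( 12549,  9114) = 3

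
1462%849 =613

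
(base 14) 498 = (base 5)12133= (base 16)396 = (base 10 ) 918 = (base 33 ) rr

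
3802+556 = 4358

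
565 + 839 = 1404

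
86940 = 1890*46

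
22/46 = 11/23 = 0.48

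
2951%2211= 740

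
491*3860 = 1895260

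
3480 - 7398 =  - 3918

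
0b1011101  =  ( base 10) 93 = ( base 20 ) 4D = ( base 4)1131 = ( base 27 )3C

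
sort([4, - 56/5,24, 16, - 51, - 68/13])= [ - 51,-56/5, - 68/13, 4,16, 24 ]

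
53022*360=19087920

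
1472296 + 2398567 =3870863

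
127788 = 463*276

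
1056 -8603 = - 7547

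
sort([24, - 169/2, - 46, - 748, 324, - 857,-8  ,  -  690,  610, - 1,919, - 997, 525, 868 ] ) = [ - 997, - 857, - 748, - 690,-169/2, - 46, - 8, - 1,24,  324,525, 610,868, 919 ]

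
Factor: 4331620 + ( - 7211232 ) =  - 2879612  =  - 2^2*719903^1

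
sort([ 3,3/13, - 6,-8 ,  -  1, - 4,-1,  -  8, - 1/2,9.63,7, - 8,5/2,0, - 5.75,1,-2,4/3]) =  [ - 8, - 8, - 8, - 6, - 5.75, - 4, -2, - 1, - 1, - 1/2,0,  3/13,1,4/3,5/2,3,7,9.63]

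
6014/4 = 3007/2   =  1503.50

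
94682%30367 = 3581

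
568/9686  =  284/4843 = 0.06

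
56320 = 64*880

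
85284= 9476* 9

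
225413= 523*431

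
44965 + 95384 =140349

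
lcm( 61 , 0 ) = 0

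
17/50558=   1/2974 = 0.00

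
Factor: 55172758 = 2^1*67^1*411737^1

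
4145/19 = 218 + 3/19 = 218.16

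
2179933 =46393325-44213392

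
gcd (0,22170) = 22170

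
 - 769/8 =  - 769/8 = - 96.12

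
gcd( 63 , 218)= 1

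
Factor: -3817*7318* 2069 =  - 2^1*11^1*347^1 *2069^1*3659^1  =  - 57792975614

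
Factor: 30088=2^3*3761^1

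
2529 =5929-3400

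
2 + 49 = 51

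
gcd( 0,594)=594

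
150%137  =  13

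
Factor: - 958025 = -5^2*38321^1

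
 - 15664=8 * ( -1958) 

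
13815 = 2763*5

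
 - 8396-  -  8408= 12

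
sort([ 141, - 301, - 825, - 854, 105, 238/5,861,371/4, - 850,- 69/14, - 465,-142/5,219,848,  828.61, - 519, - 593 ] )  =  [ - 854, - 850, - 825,-593, - 519, - 465 , - 301,-142/5, - 69/14,238/5, 371/4, 105,141, 219,828.61, 848, 861]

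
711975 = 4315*165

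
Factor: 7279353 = 3^2*401^1*2017^1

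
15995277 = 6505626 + 9489651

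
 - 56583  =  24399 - 80982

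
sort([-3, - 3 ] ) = [ - 3, - 3] 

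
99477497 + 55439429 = 154916926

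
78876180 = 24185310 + 54690870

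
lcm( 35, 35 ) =35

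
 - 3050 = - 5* 610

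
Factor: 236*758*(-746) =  - 133450448 = -2^4*59^1*373^1*379^1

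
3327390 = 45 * 73942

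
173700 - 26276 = 147424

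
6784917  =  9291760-2506843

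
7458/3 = 2486 = 2486.00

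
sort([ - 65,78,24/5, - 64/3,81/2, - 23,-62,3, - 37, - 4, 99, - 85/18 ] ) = [ - 65, - 62, - 37,-23,-64/3, -85/18, - 4,3,24/5,  81/2,78, 99 ] 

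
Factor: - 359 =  - 359^1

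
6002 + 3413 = 9415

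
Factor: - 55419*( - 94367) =5229724773 = 3^1*7^3*13^2 * 17^1  *29^1*61^1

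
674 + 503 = 1177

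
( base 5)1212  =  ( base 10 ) 182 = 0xB6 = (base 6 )502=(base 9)222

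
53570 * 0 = 0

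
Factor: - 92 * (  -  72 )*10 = 66240 = 2^6*3^2*5^1*23^1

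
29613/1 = 29613 = 29613.00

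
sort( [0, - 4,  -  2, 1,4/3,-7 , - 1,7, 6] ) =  [ - 7 , - 4, - 2,- 1,0,1,4/3, 6, 7]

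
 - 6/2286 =  -  1 + 380/381 = - 0.00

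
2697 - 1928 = 769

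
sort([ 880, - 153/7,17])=[-153/7, 17, 880 ] 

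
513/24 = 21 + 3/8 = 21.38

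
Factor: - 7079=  - 7079^1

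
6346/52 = 122+1/26=122.04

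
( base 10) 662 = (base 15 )2E2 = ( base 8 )1226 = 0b1010010110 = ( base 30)m2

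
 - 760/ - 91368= 95/11421= 0.01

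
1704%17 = 4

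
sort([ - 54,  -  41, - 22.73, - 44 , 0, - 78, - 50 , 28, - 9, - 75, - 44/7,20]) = [ - 78, - 75, - 54 , -50, - 44, - 41, - 22.73, - 9,  -  44/7, 0,20,28 ] 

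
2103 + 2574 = 4677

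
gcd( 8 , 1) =1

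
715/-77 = - 65/7= -  9.29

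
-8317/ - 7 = 8317/7 = 1188.14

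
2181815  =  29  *75235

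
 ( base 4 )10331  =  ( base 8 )475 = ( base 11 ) 269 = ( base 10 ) 317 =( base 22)e9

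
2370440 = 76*31190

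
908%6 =2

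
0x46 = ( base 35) 20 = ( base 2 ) 1000110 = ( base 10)70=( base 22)34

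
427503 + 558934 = 986437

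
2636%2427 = 209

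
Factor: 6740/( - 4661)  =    -  2^2*5^1*59^( - 1)*79^( - 1)*337^1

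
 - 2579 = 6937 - 9516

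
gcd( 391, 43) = 1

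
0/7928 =0 = 0.00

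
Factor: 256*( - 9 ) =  - 2^8*3^2=- 2304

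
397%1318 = 397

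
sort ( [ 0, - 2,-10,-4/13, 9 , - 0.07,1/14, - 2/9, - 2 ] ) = [ - 10 , - 2 , -2,  -  4/13, - 2/9 ,  -  0.07 , 0, 1/14,  9]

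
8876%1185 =581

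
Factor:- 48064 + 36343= - 11721 = - 3^1*3907^1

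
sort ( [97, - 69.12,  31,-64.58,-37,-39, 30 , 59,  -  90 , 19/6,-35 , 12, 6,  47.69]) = [ - 90,-69.12,  -  64.58, - 39, - 37,-35, 19/6,6, 12, 30, 31,  47.69,  59, 97 ]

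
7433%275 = 8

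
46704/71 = 657  +  57/71 = 657.80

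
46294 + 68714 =115008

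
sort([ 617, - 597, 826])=[-597, 617 , 826 ]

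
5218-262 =4956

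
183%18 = 3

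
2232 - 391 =1841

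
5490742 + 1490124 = 6980866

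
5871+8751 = 14622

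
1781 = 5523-3742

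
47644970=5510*8647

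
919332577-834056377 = 85276200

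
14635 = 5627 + 9008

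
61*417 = 25437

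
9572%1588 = 44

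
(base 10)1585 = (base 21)3ca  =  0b11000110001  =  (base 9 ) 2151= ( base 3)2011201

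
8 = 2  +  6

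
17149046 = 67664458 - 50515412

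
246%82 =0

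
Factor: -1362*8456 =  - 11517072  =  - 2^4*3^1*7^1 * 151^1*227^1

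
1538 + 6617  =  8155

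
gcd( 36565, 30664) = 1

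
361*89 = 32129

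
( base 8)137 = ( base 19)50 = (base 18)55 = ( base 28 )3B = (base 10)95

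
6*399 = 2394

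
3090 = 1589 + 1501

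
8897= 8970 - 73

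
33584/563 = 33584/563  =  59.65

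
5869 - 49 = 5820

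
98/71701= 14/10243 = 0.00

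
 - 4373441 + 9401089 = 5027648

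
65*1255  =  81575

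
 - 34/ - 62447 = 34/62447 = 0.00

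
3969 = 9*441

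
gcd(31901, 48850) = 1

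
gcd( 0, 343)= 343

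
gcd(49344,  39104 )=64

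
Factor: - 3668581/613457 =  - 7^2*13^(  -  1)* 47189^ ( - 1 )* 74869^1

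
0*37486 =0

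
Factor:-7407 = -3^2 * 823^1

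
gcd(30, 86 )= 2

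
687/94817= 687/94817 = 0.01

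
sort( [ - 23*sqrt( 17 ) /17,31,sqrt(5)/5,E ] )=[  -  23*sqrt( 17 ) /17,sqrt (5 )/5, E,31]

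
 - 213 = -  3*71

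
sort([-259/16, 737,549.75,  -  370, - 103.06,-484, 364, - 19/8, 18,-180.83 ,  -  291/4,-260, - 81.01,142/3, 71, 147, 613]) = [ - 484, - 370, - 260, - 180.83, - 103.06, - 81.01,  -  291/4,-259/16,-19/8, 18, 142/3, 71, 147, 364, 549.75, 613,737 ]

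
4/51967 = 4/51967 = 0.00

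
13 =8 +5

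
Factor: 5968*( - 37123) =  - 2^4*373^1*37123^1 = -221550064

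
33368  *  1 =33368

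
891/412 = 891/412 =2.16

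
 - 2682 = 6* ( - 447 )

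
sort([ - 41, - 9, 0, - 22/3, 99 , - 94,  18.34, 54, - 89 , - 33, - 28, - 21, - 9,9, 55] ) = [ - 94  , -89, - 41, - 33, - 28, - 21, - 9, - 9, - 22/3, 0,  9, 18.34, 54,55, 99 ]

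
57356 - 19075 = 38281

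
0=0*125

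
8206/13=8206/13 = 631.23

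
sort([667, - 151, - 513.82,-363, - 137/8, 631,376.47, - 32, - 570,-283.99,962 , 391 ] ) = [ - 570, - 513.82  , - 363,- 283.99,  -  151,  -  32, - 137/8, 376.47, 391, 631, 667, 962 ]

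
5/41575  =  1/8315=   0.00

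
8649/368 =23 + 185/368= 23.50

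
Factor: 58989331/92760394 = 2^( - 1) * 19^( -2)*128477^ (-1)*58989331^1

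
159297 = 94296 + 65001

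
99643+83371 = 183014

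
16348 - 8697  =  7651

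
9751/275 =35 + 126/275 = 35.46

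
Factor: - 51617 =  - 71^1*727^1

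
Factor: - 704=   -  2^6*  11^1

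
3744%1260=1224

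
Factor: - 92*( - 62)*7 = 2^3*7^1*23^1*31^1 = 39928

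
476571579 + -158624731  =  317946848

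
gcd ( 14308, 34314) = 14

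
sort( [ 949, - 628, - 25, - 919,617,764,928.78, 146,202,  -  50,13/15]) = [ - 919, -628, - 50, - 25,13/15,146, 202,  617,764,928.78,949]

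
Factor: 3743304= 2^3*3^1*19^1* 8209^1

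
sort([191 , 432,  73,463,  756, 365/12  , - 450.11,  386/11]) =[- 450.11,365/12, 386/11,73,191, 432, 463, 756]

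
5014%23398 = 5014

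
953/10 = 95 + 3/10 = 95.30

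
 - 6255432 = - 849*7368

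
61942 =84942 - 23000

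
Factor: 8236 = 2^2*29^1*71^1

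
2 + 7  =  9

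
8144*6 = 48864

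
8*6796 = 54368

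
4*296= 1184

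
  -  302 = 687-989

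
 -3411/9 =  - 379 =- 379.00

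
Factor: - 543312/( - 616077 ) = 112/127 = 2^4*7^1*127^( - 1)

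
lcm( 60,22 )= 660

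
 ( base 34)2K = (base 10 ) 88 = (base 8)130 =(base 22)40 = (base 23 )3J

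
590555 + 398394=988949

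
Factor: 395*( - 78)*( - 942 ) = 29023020 = 2^2*3^2*5^1*13^1*79^1*157^1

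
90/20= 4+ 1/2 = 4.50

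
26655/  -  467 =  - 26655/467 = - 57.08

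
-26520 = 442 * (-60 ) 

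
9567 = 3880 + 5687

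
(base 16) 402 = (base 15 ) 486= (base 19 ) 2G0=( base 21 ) 26I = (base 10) 1026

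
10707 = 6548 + 4159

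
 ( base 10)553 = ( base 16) 229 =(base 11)463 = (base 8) 1051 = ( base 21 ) 157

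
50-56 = - 6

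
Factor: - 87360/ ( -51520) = 39/23 = 3^1*13^1 * 23^( -1) 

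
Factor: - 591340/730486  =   - 2^1  *5^1 * 227^( - 1)*1609^( -1 )*29567^1= - 295670/365243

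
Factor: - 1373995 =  - 5^1 * 7^1*37^1  *  1061^1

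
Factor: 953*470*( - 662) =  - 296516420 = -  2^2*5^1*47^1*331^1*953^1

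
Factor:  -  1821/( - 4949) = 3^1*7^( - 2 )*101^( -1 )*607^1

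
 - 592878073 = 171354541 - 764232614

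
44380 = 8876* 5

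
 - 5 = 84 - 89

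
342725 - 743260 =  - 400535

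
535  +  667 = 1202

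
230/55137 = 230/55137 = 0.00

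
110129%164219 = 110129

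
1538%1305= 233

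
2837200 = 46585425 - 43748225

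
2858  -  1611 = 1247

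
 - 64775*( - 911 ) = 59010025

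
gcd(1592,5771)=199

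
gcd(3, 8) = 1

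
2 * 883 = 1766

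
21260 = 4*5315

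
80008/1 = 80008 = 80008.00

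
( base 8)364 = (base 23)AE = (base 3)100001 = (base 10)244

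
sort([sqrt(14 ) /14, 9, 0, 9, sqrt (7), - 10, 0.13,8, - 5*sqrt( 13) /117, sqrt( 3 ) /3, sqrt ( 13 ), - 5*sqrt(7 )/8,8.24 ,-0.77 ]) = [  -  10, - 5*sqrt (7 ) /8, - 0.77,-5*sqrt(13 ) /117, 0,0.13, sqrt( 14)/14,  sqrt(3) /3 , sqrt(7 ), sqrt(13 ),8, 8.24,9, 9]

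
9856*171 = 1685376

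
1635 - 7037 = - 5402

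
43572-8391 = 35181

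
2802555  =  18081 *155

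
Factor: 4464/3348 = 2^2*3^( - 1 )=4/3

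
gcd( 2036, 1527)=509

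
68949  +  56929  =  125878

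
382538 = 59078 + 323460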